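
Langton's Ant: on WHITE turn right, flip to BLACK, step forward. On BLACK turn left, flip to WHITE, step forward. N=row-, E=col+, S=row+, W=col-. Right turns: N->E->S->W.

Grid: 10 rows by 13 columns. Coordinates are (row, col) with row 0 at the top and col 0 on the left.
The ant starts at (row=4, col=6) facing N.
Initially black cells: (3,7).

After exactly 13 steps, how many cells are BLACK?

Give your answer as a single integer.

Step 1: on WHITE (4,6): turn R to E, flip to black, move to (4,7). |black|=2
Step 2: on WHITE (4,7): turn R to S, flip to black, move to (5,7). |black|=3
Step 3: on WHITE (5,7): turn R to W, flip to black, move to (5,6). |black|=4
Step 4: on WHITE (5,6): turn R to N, flip to black, move to (4,6). |black|=5
Step 5: on BLACK (4,6): turn L to W, flip to white, move to (4,5). |black|=4
Step 6: on WHITE (4,5): turn R to N, flip to black, move to (3,5). |black|=5
Step 7: on WHITE (3,5): turn R to E, flip to black, move to (3,6). |black|=6
Step 8: on WHITE (3,6): turn R to S, flip to black, move to (4,6). |black|=7
Step 9: on WHITE (4,6): turn R to W, flip to black, move to (4,5). |black|=8
Step 10: on BLACK (4,5): turn L to S, flip to white, move to (5,5). |black|=7
Step 11: on WHITE (5,5): turn R to W, flip to black, move to (5,4). |black|=8
Step 12: on WHITE (5,4): turn R to N, flip to black, move to (4,4). |black|=9
Step 13: on WHITE (4,4): turn R to E, flip to black, move to (4,5). |black|=10

Answer: 10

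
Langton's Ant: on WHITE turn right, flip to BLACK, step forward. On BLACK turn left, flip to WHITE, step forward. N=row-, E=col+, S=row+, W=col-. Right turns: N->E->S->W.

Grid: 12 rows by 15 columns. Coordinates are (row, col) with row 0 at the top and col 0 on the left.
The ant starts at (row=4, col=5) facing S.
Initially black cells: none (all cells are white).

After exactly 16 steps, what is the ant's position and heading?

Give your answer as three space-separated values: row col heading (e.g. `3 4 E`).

Step 1: on WHITE (4,5): turn R to W, flip to black, move to (4,4). |black|=1
Step 2: on WHITE (4,4): turn R to N, flip to black, move to (3,4). |black|=2
Step 3: on WHITE (3,4): turn R to E, flip to black, move to (3,5). |black|=3
Step 4: on WHITE (3,5): turn R to S, flip to black, move to (4,5). |black|=4
Step 5: on BLACK (4,5): turn L to E, flip to white, move to (4,6). |black|=3
Step 6: on WHITE (4,6): turn R to S, flip to black, move to (5,6). |black|=4
Step 7: on WHITE (5,6): turn R to W, flip to black, move to (5,5). |black|=5
Step 8: on WHITE (5,5): turn R to N, flip to black, move to (4,5). |black|=6
Step 9: on WHITE (4,5): turn R to E, flip to black, move to (4,6). |black|=7
Step 10: on BLACK (4,6): turn L to N, flip to white, move to (3,6). |black|=6
Step 11: on WHITE (3,6): turn R to E, flip to black, move to (3,7). |black|=7
Step 12: on WHITE (3,7): turn R to S, flip to black, move to (4,7). |black|=8
Step 13: on WHITE (4,7): turn R to W, flip to black, move to (4,6). |black|=9
Step 14: on WHITE (4,6): turn R to N, flip to black, move to (3,6). |black|=10
Step 15: on BLACK (3,6): turn L to W, flip to white, move to (3,5). |black|=9
Step 16: on BLACK (3,5): turn L to S, flip to white, move to (4,5). |black|=8

Answer: 4 5 S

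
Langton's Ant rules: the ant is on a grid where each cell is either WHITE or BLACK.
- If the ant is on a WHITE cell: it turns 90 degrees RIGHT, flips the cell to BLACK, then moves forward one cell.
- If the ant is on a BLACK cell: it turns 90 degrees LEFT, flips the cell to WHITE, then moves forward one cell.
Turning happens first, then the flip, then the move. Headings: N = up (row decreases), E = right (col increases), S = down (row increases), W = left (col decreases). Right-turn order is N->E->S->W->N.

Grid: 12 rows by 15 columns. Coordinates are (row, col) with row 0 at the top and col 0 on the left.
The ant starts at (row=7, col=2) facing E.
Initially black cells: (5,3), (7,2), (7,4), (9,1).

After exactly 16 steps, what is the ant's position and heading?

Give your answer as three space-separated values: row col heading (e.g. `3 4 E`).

Step 1: on BLACK (7,2): turn L to N, flip to white, move to (6,2). |black|=3
Step 2: on WHITE (6,2): turn R to E, flip to black, move to (6,3). |black|=4
Step 3: on WHITE (6,3): turn R to S, flip to black, move to (7,3). |black|=5
Step 4: on WHITE (7,3): turn R to W, flip to black, move to (7,2). |black|=6
Step 5: on WHITE (7,2): turn R to N, flip to black, move to (6,2). |black|=7
Step 6: on BLACK (6,2): turn L to W, flip to white, move to (6,1). |black|=6
Step 7: on WHITE (6,1): turn R to N, flip to black, move to (5,1). |black|=7
Step 8: on WHITE (5,1): turn R to E, flip to black, move to (5,2). |black|=8
Step 9: on WHITE (5,2): turn R to S, flip to black, move to (6,2). |black|=9
Step 10: on WHITE (6,2): turn R to W, flip to black, move to (6,1). |black|=10
Step 11: on BLACK (6,1): turn L to S, flip to white, move to (7,1). |black|=9
Step 12: on WHITE (7,1): turn R to W, flip to black, move to (7,0). |black|=10
Step 13: on WHITE (7,0): turn R to N, flip to black, move to (6,0). |black|=11
Step 14: on WHITE (6,0): turn R to E, flip to black, move to (6,1). |black|=12
Step 15: on WHITE (6,1): turn R to S, flip to black, move to (7,1). |black|=13
Step 16: on BLACK (7,1): turn L to E, flip to white, move to (7,2). |black|=12

Answer: 7 2 E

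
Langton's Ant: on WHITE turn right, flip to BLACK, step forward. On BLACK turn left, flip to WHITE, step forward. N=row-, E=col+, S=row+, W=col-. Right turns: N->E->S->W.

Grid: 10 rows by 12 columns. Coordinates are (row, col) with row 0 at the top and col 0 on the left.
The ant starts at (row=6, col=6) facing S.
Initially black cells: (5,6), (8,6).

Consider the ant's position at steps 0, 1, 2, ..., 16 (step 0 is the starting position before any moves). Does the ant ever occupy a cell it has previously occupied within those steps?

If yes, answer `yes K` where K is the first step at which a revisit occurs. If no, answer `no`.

Answer: yes 7

Derivation:
Step 1: on WHITE (6,6): turn R to W, flip to black, move to (6,5). |black|=3 — new cell
Step 2: on WHITE (6,5): turn R to N, flip to black, move to (5,5). |black|=4 — new cell
Step 3: on WHITE (5,5): turn R to E, flip to black, move to (5,6). |black|=5 — new cell
Step 4: on BLACK (5,6): turn L to N, flip to white, move to (4,6). |black|=4 — new cell
Step 5: on WHITE (4,6): turn R to E, flip to black, move to (4,7). |black|=5 — new cell
Step 6: on WHITE (4,7): turn R to S, flip to black, move to (5,7). |black|=6 — new cell
Step 7: on WHITE (5,7): turn R to W, flip to black, move to (5,6). |black|=7 — REVISIT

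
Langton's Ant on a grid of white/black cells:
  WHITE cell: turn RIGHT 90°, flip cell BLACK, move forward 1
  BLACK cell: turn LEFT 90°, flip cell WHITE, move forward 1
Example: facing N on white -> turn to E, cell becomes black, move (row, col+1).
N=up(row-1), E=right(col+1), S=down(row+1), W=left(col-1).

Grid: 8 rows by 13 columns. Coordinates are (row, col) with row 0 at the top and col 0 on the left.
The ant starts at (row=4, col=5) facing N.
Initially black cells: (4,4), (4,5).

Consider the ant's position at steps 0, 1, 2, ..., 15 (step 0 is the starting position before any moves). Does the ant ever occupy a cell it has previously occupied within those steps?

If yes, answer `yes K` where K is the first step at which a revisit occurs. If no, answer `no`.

Step 1: on BLACK (4,5): turn L to W, flip to white, move to (4,4). |black|=1 — new cell
Step 2: on BLACK (4,4): turn L to S, flip to white, move to (5,4). |black|=0 — new cell
Step 3: on WHITE (5,4): turn R to W, flip to black, move to (5,3). |black|=1 — new cell
Step 4: on WHITE (5,3): turn R to N, flip to black, move to (4,3). |black|=2 — new cell
Step 5: on WHITE (4,3): turn R to E, flip to black, move to (4,4). |black|=3 — REVISIT

Answer: yes 5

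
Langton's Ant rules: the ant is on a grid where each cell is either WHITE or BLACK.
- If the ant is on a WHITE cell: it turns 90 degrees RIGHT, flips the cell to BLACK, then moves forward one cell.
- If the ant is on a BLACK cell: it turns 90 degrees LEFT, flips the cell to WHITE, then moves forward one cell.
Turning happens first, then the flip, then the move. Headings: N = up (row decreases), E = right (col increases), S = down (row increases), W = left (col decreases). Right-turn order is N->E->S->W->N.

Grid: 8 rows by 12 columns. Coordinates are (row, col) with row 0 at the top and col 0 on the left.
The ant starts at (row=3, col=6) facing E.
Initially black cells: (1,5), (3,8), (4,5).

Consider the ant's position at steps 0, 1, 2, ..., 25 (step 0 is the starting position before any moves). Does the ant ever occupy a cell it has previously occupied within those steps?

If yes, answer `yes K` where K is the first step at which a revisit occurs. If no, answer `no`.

Step 1: on WHITE (3,6): turn R to S, flip to black, move to (4,6). |black|=4 — new cell
Step 2: on WHITE (4,6): turn R to W, flip to black, move to (4,5). |black|=5 — new cell
Step 3: on BLACK (4,5): turn L to S, flip to white, move to (5,5). |black|=4 — new cell
Step 4: on WHITE (5,5): turn R to W, flip to black, move to (5,4). |black|=5 — new cell
Step 5: on WHITE (5,4): turn R to N, flip to black, move to (4,4). |black|=6 — new cell
Step 6: on WHITE (4,4): turn R to E, flip to black, move to (4,5). |black|=7 — REVISIT

Answer: yes 6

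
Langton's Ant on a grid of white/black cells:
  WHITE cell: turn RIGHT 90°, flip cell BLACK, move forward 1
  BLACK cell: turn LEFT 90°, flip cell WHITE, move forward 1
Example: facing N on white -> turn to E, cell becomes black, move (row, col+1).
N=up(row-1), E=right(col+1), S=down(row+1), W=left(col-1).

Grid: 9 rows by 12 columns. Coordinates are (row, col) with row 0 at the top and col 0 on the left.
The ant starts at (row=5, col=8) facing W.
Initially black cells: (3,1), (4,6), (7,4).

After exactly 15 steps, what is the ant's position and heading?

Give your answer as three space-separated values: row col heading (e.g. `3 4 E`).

Answer: 5 9 N

Derivation:
Step 1: on WHITE (5,8): turn R to N, flip to black, move to (4,8). |black|=4
Step 2: on WHITE (4,8): turn R to E, flip to black, move to (4,9). |black|=5
Step 3: on WHITE (4,9): turn R to S, flip to black, move to (5,9). |black|=6
Step 4: on WHITE (5,9): turn R to W, flip to black, move to (5,8). |black|=7
Step 5: on BLACK (5,8): turn L to S, flip to white, move to (6,8). |black|=6
Step 6: on WHITE (6,8): turn R to W, flip to black, move to (6,7). |black|=7
Step 7: on WHITE (6,7): turn R to N, flip to black, move to (5,7). |black|=8
Step 8: on WHITE (5,7): turn R to E, flip to black, move to (5,8). |black|=9
Step 9: on WHITE (5,8): turn R to S, flip to black, move to (6,8). |black|=10
Step 10: on BLACK (6,8): turn L to E, flip to white, move to (6,9). |black|=9
Step 11: on WHITE (6,9): turn R to S, flip to black, move to (7,9). |black|=10
Step 12: on WHITE (7,9): turn R to W, flip to black, move to (7,8). |black|=11
Step 13: on WHITE (7,8): turn R to N, flip to black, move to (6,8). |black|=12
Step 14: on WHITE (6,8): turn R to E, flip to black, move to (6,9). |black|=13
Step 15: on BLACK (6,9): turn L to N, flip to white, move to (5,9). |black|=12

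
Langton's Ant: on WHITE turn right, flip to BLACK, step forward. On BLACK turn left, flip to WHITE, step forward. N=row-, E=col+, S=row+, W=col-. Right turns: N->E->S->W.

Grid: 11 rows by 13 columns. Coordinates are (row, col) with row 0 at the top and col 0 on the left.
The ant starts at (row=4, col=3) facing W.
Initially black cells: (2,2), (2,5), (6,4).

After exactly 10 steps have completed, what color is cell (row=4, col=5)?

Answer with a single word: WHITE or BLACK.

Step 1: on WHITE (4,3): turn R to N, flip to black, move to (3,3). |black|=4
Step 2: on WHITE (3,3): turn R to E, flip to black, move to (3,4). |black|=5
Step 3: on WHITE (3,4): turn R to S, flip to black, move to (4,4). |black|=6
Step 4: on WHITE (4,4): turn R to W, flip to black, move to (4,3). |black|=7
Step 5: on BLACK (4,3): turn L to S, flip to white, move to (5,3). |black|=6
Step 6: on WHITE (5,3): turn R to W, flip to black, move to (5,2). |black|=7
Step 7: on WHITE (5,2): turn R to N, flip to black, move to (4,2). |black|=8
Step 8: on WHITE (4,2): turn R to E, flip to black, move to (4,3). |black|=9
Step 9: on WHITE (4,3): turn R to S, flip to black, move to (5,3). |black|=10
Step 10: on BLACK (5,3): turn L to E, flip to white, move to (5,4). |black|=9

Answer: WHITE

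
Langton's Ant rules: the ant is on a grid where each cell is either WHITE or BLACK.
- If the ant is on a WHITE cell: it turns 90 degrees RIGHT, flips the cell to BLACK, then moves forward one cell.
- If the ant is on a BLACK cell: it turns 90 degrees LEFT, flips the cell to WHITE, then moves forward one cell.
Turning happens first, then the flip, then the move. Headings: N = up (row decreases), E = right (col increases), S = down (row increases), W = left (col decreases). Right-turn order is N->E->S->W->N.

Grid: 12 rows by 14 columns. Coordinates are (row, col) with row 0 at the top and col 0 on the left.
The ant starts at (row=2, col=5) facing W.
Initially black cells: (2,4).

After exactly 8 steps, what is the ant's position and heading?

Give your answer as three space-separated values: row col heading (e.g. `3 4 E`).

Step 1: on WHITE (2,5): turn R to N, flip to black, move to (1,5). |black|=2
Step 2: on WHITE (1,5): turn R to E, flip to black, move to (1,6). |black|=3
Step 3: on WHITE (1,6): turn R to S, flip to black, move to (2,6). |black|=4
Step 4: on WHITE (2,6): turn R to W, flip to black, move to (2,5). |black|=5
Step 5: on BLACK (2,5): turn L to S, flip to white, move to (3,5). |black|=4
Step 6: on WHITE (3,5): turn R to W, flip to black, move to (3,4). |black|=5
Step 7: on WHITE (3,4): turn R to N, flip to black, move to (2,4). |black|=6
Step 8: on BLACK (2,4): turn L to W, flip to white, move to (2,3). |black|=5

Answer: 2 3 W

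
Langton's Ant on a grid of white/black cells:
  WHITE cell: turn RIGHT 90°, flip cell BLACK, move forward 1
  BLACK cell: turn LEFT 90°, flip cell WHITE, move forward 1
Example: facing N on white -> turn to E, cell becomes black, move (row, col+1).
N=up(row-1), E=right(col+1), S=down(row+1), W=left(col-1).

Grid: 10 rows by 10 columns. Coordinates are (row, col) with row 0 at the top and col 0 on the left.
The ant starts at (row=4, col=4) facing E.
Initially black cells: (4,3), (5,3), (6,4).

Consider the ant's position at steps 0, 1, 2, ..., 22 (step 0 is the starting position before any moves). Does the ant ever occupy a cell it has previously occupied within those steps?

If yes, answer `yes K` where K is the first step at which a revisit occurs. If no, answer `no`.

Answer: yes 6

Derivation:
Step 1: on WHITE (4,4): turn R to S, flip to black, move to (5,4). |black|=4 — new cell
Step 2: on WHITE (5,4): turn R to W, flip to black, move to (5,3). |black|=5 — new cell
Step 3: on BLACK (5,3): turn L to S, flip to white, move to (6,3). |black|=4 — new cell
Step 4: on WHITE (6,3): turn R to W, flip to black, move to (6,2). |black|=5 — new cell
Step 5: on WHITE (6,2): turn R to N, flip to black, move to (5,2). |black|=6 — new cell
Step 6: on WHITE (5,2): turn R to E, flip to black, move to (5,3). |black|=7 — REVISIT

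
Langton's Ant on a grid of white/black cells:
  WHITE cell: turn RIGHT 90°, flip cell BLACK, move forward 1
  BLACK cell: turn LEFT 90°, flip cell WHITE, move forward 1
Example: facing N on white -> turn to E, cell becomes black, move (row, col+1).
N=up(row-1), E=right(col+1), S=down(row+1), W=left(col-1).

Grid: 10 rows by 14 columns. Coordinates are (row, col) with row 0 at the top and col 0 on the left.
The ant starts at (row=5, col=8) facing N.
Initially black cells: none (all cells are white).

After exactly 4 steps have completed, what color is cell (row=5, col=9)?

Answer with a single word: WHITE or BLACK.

Answer: BLACK

Derivation:
Step 1: on WHITE (5,8): turn R to E, flip to black, move to (5,9). |black|=1
Step 2: on WHITE (5,9): turn R to S, flip to black, move to (6,9). |black|=2
Step 3: on WHITE (6,9): turn R to W, flip to black, move to (6,8). |black|=3
Step 4: on WHITE (6,8): turn R to N, flip to black, move to (5,8). |black|=4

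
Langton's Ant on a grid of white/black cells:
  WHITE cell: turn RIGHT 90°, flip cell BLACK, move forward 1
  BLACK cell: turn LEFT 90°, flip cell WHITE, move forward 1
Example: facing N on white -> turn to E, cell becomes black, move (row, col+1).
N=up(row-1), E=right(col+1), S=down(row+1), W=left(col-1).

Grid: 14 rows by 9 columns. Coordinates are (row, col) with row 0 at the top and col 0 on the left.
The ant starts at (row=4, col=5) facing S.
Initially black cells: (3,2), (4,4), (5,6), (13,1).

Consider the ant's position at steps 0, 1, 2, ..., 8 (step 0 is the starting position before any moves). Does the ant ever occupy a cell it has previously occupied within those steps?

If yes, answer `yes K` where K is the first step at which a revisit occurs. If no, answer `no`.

Answer: yes 5

Derivation:
Step 1: on WHITE (4,5): turn R to W, flip to black, move to (4,4). |black|=5 — new cell
Step 2: on BLACK (4,4): turn L to S, flip to white, move to (5,4). |black|=4 — new cell
Step 3: on WHITE (5,4): turn R to W, flip to black, move to (5,3). |black|=5 — new cell
Step 4: on WHITE (5,3): turn R to N, flip to black, move to (4,3). |black|=6 — new cell
Step 5: on WHITE (4,3): turn R to E, flip to black, move to (4,4). |black|=7 — REVISIT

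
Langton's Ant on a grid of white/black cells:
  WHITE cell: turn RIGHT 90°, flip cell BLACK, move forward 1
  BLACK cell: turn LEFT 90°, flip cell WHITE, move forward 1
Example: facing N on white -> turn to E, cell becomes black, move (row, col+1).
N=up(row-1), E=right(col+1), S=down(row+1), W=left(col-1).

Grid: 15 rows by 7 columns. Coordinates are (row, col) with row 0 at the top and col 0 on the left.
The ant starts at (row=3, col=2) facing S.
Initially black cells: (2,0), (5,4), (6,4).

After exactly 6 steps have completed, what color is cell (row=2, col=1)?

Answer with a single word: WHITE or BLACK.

Answer: BLACK

Derivation:
Step 1: on WHITE (3,2): turn R to W, flip to black, move to (3,1). |black|=4
Step 2: on WHITE (3,1): turn R to N, flip to black, move to (2,1). |black|=5
Step 3: on WHITE (2,1): turn R to E, flip to black, move to (2,2). |black|=6
Step 4: on WHITE (2,2): turn R to S, flip to black, move to (3,2). |black|=7
Step 5: on BLACK (3,2): turn L to E, flip to white, move to (3,3). |black|=6
Step 6: on WHITE (3,3): turn R to S, flip to black, move to (4,3). |black|=7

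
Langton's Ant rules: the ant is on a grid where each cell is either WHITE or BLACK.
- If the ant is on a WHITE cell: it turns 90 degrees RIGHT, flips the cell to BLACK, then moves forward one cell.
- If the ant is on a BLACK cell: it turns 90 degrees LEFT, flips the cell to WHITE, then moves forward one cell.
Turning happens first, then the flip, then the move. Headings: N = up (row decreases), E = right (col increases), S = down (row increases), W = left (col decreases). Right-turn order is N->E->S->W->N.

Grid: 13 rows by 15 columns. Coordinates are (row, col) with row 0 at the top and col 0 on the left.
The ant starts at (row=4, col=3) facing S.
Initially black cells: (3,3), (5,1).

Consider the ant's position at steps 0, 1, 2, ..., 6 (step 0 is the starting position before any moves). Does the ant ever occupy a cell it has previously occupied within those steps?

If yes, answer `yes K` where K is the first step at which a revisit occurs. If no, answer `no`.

Answer: no

Derivation:
Step 1: on WHITE (4,3): turn R to W, flip to black, move to (4,2). |black|=3 — new cell
Step 2: on WHITE (4,2): turn R to N, flip to black, move to (3,2). |black|=4 — new cell
Step 3: on WHITE (3,2): turn R to E, flip to black, move to (3,3). |black|=5 — new cell
Step 4: on BLACK (3,3): turn L to N, flip to white, move to (2,3). |black|=4 — new cell
Step 5: on WHITE (2,3): turn R to E, flip to black, move to (2,4). |black|=5 — new cell
Step 6: on WHITE (2,4): turn R to S, flip to black, move to (3,4). |black|=6 — new cell
No revisit within 6 steps.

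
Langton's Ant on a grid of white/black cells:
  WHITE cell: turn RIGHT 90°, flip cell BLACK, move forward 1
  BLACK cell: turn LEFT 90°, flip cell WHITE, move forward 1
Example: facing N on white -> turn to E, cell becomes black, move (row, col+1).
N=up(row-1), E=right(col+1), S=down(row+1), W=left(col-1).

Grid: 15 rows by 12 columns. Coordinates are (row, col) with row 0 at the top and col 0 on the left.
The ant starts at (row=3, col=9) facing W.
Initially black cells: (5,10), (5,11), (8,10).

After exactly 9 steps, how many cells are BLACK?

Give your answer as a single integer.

Step 1: on WHITE (3,9): turn R to N, flip to black, move to (2,9). |black|=4
Step 2: on WHITE (2,9): turn R to E, flip to black, move to (2,10). |black|=5
Step 3: on WHITE (2,10): turn R to S, flip to black, move to (3,10). |black|=6
Step 4: on WHITE (3,10): turn R to W, flip to black, move to (3,9). |black|=7
Step 5: on BLACK (3,9): turn L to S, flip to white, move to (4,9). |black|=6
Step 6: on WHITE (4,9): turn R to W, flip to black, move to (4,8). |black|=7
Step 7: on WHITE (4,8): turn R to N, flip to black, move to (3,8). |black|=8
Step 8: on WHITE (3,8): turn R to E, flip to black, move to (3,9). |black|=9
Step 9: on WHITE (3,9): turn R to S, flip to black, move to (4,9). |black|=10

Answer: 10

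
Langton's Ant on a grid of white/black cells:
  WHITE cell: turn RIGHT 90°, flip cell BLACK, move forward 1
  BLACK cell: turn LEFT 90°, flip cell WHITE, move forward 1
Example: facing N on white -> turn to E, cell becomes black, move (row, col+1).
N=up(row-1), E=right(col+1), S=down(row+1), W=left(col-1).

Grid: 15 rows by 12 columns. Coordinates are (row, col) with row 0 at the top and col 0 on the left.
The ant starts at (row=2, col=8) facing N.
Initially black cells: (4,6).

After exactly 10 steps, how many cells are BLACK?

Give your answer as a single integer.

Step 1: on WHITE (2,8): turn R to E, flip to black, move to (2,9). |black|=2
Step 2: on WHITE (2,9): turn R to S, flip to black, move to (3,9). |black|=3
Step 3: on WHITE (3,9): turn R to W, flip to black, move to (3,8). |black|=4
Step 4: on WHITE (3,8): turn R to N, flip to black, move to (2,8). |black|=5
Step 5: on BLACK (2,8): turn L to W, flip to white, move to (2,7). |black|=4
Step 6: on WHITE (2,7): turn R to N, flip to black, move to (1,7). |black|=5
Step 7: on WHITE (1,7): turn R to E, flip to black, move to (1,8). |black|=6
Step 8: on WHITE (1,8): turn R to S, flip to black, move to (2,8). |black|=7
Step 9: on WHITE (2,8): turn R to W, flip to black, move to (2,7). |black|=8
Step 10: on BLACK (2,7): turn L to S, flip to white, move to (3,7). |black|=7

Answer: 7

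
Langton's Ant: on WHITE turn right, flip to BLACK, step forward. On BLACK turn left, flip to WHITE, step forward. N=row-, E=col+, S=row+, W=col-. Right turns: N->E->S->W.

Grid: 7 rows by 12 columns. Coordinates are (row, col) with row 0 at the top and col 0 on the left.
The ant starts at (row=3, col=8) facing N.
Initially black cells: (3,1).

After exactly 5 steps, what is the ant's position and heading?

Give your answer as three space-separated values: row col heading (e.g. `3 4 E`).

Answer: 3 7 W

Derivation:
Step 1: on WHITE (3,8): turn R to E, flip to black, move to (3,9). |black|=2
Step 2: on WHITE (3,9): turn R to S, flip to black, move to (4,9). |black|=3
Step 3: on WHITE (4,9): turn R to W, flip to black, move to (4,8). |black|=4
Step 4: on WHITE (4,8): turn R to N, flip to black, move to (3,8). |black|=5
Step 5: on BLACK (3,8): turn L to W, flip to white, move to (3,7). |black|=4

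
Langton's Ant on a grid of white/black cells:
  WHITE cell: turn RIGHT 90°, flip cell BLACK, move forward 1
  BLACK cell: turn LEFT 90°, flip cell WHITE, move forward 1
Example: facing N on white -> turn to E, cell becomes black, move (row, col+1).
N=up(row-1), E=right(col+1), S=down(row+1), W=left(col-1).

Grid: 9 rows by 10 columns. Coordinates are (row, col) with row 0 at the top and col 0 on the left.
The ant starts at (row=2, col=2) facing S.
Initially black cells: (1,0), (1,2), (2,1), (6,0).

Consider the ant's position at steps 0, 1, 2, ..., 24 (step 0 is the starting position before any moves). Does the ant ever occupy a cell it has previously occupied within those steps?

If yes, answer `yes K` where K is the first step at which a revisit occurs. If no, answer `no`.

Answer: yes 5

Derivation:
Step 1: on WHITE (2,2): turn R to W, flip to black, move to (2,1). |black|=5 — new cell
Step 2: on BLACK (2,1): turn L to S, flip to white, move to (3,1). |black|=4 — new cell
Step 3: on WHITE (3,1): turn R to W, flip to black, move to (3,0). |black|=5 — new cell
Step 4: on WHITE (3,0): turn R to N, flip to black, move to (2,0). |black|=6 — new cell
Step 5: on WHITE (2,0): turn R to E, flip to black, move to (2,1). |black|=7 — REVISIT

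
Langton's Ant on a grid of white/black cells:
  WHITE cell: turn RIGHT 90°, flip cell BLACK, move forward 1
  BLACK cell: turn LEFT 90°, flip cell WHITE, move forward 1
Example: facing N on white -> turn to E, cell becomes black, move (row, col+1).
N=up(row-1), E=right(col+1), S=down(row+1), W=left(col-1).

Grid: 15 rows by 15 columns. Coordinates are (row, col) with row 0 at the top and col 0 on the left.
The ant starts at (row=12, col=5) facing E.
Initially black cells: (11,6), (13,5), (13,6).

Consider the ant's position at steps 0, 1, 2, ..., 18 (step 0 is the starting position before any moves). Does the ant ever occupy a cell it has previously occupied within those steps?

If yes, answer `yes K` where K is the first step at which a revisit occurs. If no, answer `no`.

Step 1: on WHITE (12,5): turn R to S, flip to black, move to (13,5). |black|=4 — new cell
Step 2: on BLACK (13,5): turn L to E, flip to white, move to (13,6). |black|=3 — new cell
Step 3: on BLACK (13,6): turn L to N, flip to white, move to (12,6). |black|=2 — new cell
Step 4: on WHITE (12,6): turn R to E, flip to black, move to (12,7). |black|=3 — new cell
Step 5: on WHITE (12,7): turn R to S, flip to black, move to (13,7). |black|=4 — new cell
Step 6: on WHITE (13,7): turn R to W, flip to black, move to (13,6). |black|=5 — REVISIT

Answer: yes 6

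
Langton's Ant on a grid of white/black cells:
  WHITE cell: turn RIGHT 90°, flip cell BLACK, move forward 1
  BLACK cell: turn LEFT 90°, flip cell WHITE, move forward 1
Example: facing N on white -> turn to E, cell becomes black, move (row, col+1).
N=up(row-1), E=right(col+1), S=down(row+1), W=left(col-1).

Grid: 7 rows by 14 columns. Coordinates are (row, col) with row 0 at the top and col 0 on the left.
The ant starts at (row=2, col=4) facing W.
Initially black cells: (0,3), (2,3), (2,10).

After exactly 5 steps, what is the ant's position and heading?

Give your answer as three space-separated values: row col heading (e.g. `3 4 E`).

Step 1: on WHITE (2,4): turn R to N, flip to black, move to (1,4). |black|=4
Step 2: on WHITE (1,4): turn R to E, flip to black, move to (1,5). |black|=5
Step 3: on WHITE (1,5): turn R to S, flip to black, move to (2,5). |black|=6
Step 4: on WHITE (2,5): turn R to W, flip to black, move to (2,4). |black|=7
Step 5: on BLACK (2,4): turn L to S, flip to white, move to (3,4). |black|=6

Answer: 3 4 S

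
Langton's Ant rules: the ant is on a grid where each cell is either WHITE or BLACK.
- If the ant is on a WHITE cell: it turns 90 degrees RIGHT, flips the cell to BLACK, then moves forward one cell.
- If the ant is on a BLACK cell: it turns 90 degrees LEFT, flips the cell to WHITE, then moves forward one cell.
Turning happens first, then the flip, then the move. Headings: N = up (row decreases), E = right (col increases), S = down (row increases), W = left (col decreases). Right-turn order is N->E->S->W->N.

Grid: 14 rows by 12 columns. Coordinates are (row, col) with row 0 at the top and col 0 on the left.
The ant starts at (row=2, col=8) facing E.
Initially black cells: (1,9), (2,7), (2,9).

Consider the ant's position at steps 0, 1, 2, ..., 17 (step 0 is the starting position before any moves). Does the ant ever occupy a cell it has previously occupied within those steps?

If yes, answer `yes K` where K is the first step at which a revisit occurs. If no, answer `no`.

Answer: yes 7

Derivation:
Step 1: on WHITE (2,8): turn R to S, flip to black, move to (3,8). |black|=4 — new cell
Step 2: on WHITE (3,8): turn R to W, flip to black, move to (3,7). |black|=5 — new cell
Step 3: on WHITE (3,7): turn R to N, flip to black, move to (2,7). |black|=6 — new cell
Step 4: on BLACK (2,7): turn L to W, flip to white, move to (2,6). |black|=5 — new cell
Step 5: on WHITE (2,6): turn R to N, flip to black, move to (1,6). |black|=6 — new cell
Step 6: on WHITE (1,6): turn R to E, flip to black, move to (1,7). |black|=7 — new cell
Step 7: on WHITE (1,7): turn R to S, flip to black, move to (2,7). |black|=8 — REVISIT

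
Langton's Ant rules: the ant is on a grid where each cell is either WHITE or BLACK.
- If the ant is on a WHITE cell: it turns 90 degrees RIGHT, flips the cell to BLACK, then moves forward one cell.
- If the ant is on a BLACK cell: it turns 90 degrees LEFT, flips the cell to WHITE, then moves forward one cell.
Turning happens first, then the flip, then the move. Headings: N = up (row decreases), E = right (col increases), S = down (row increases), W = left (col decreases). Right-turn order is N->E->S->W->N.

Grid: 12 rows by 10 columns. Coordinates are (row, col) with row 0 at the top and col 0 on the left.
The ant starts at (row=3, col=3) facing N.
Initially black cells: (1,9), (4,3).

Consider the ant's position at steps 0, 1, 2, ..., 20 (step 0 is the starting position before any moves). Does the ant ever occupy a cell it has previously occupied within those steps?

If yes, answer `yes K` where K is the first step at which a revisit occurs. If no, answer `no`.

Step 1: on WHITE (3,3): turn R to E, flip to black, move to (3,4). |black|=3 — new cell
Step 2: on WHITE (3,4): turn R to S, flip to black, move to (4,4). |black|=4 — new cell
Step 3: on WHITE (4,4): turn R to W, flip to black, move to (4,3). |black|=5 — new cell
Step 4: on BLACK (4,3): turn L to S, flip to white, move to (5,3). |black|=4 — new cell
Step 5: on WHITE (5,3): turn R to W, flip to black, move to (5,2). |black|=5 — new cell
Step 6: on WHITE (5,2): turn R to N, flip to black, move to (4,2). |black|=6 — new cell
Step 7: on WHITE (4,2): turn R to E, flip to black, move to (4,3). |black|=7 — REVISIT

Answer: yes 7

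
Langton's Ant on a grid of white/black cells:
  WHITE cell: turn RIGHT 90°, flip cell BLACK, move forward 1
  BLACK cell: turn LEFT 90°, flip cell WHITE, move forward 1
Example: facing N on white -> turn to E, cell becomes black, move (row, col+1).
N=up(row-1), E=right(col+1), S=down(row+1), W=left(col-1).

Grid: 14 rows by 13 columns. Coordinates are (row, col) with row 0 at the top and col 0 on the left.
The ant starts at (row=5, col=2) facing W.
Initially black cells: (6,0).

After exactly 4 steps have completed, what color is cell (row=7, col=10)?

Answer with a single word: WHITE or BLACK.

Step 1: on WHITE (5,2): turn R to N, flip to black, move to (4,2). |black|=2
Step 2: on WHITE (4,2): turn R to E, flip to black, move to (4,3). |black|=3
Step 3: on WHITE (4,3): turn R to S, flip to black, move to (5,3). |black|=4
Step 4: on WHITE (5,3): turn R to W, flip to black, move to (5,2). |black|=5

Answer: WHITE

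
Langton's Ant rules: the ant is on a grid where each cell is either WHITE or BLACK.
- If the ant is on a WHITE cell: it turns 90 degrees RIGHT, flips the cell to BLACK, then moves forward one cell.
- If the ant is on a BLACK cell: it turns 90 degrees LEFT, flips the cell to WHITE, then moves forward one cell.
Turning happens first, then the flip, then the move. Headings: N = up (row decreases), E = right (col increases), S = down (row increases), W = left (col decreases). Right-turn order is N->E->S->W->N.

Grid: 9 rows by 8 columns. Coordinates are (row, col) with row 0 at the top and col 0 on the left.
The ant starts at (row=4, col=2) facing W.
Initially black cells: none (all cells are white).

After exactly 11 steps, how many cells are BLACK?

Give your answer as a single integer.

Step 1: on WHITE (4,2): turn R to N, flip to black, move to (3,2). |black|=1
Step 2: on WHITE (3,2): turn R to E, flip to black, move to (3,3). |black|=2
Step 3: on WHITE (3,3): turn R to S, flip to black, move to (4,3). |black|=3
Step 4: on WHITE (4,3): turn R to W, flip to black, move to (4,2). |black|=4
Step 5: on BLACK (4,2): turn L to S, flip to white, move to (5,2). |black|=3
Step 6: on WHITE (5,2): turn R to W, flip to black, move to (5,1). |black|=4
Step 7: on WHITE (5,1): turn R to N, flip to black, move to (4,1). |black|=5
Step 8: on WHITE (4,1): turn R to E, flip to black, move to (4,2). |black|=6
Step 9: on WHITE (4,2): turn R to S, flip to black, move to (5,2). |black|=7
Step 10: on BLACK (5,2): turn L to E, flip to white, move to (5,3). |black|=6
Step 11: on WHITE (5,3): turn R to S, flip to black, move to (6,3). |black|=7

Answer: 7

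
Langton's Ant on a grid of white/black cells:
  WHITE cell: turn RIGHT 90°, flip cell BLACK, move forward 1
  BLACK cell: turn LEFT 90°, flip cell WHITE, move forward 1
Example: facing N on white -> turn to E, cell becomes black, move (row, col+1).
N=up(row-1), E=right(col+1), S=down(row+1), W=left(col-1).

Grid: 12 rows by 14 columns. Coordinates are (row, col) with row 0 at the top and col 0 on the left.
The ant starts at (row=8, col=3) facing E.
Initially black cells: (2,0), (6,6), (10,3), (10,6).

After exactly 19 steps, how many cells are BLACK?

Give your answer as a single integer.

Step 1: on WHITE (8,3): turn R to S, flip to black, move to (9,3). |black|=5
Step 2: on WHITE (9,3): turn R to W, flip to black, move to (9,2). |black|=6
Step 3: on WHITE (9,2): turn R to N, flip to black, move to (8,2). |black|=7
Step 4: on WHITE (8,2): turn R to E, flip to black, move to (8,3). |black|=8
Step 5: on BLACK (8,3): turn L to N, flip to white, move to (7,3). |black|=7
Step 6: on WHITE (7,3): turn R to E, flip to black, move to (7,4). |black|=8
Step 7: on WHITE (7,4): turn R to S, flip to black, move to (8,4). |black|=9
Step 8: on WHITE (8,4): turn R to W, flip to black, move to (8,3). |black|=10
Step 9: on WHITE (8,3): turn R to N, flip to black, move to (7,3). |black|=11
Step 10: on BLACK (7,3): turn L to W, flip to white, move to (7,2). |black|=10
Step 11: on WHITE (7,2): turn R to N, flip to black, move to (6,2). |black|=11
Step 12: on WHITE (6,2): turn R to E, flip to black, move to (6,3). |black|=12
Step 13: on WHITE (6,3): turn R to S, flip to black, move to (7,3). |black|=13
Step 14: on WHITE (7,3): turn R to W, flip to black, move to (7,2). |black|=14
Step 15: on BLACK (7,2): turn L to S, flip to white, move to (8,2). |black|=13
Step 16: on BLACK (8,2): turn L to E, flip to white, move to (8,3). |black|=12
Step 17: on BLACK (8,3): turn L to N, flip to white, move to (7,3). |black|=11
Step 18: on BLACK (7,3): turn L to W, flip to white, move to (7,2). |black|=10
Step 19: on WHITE (7,2): turn R to N, flip to black, move to (6,2). |black|=11

Answer: 11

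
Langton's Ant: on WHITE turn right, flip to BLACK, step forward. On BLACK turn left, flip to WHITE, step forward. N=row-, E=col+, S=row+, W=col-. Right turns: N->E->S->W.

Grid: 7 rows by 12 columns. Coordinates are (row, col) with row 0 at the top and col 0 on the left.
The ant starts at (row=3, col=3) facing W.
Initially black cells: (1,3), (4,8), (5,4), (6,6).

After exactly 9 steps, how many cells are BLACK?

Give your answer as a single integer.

Answer: 11

Derivation:
Step 1: on WHITE (3,3): turn R to N, flip to black, move to (2,3). |black|=5
Step 2: on WHITE (2,3): turn R to E, flip to black, move to (2,4). |black|=6
Step 3: on WHITE (2,4): turn R to S, flip to black, move to (3,4). |black|=7
Step 4: on WHITE (3,4): turn R to W, flip to black, move to (3,3). |black|=8
Step 5: on BLACK (3,3): turn L to S, flip to white, move to (4,3). |black|=7
Step 6: on WHITE (4,3): turn R to W, flip to black, move to (4,2). |black|=8
Step 7: on WHITE (4,2): turn R to N, flip to black, move to (3,2). |black|=9
Step 8: on WHITE (3,2): turn R to E, flip to black, move to (3,3). |black|=10
Step 9: on WHITE (3,3): turn R to S, flip to black, move to (4,3). |black|=11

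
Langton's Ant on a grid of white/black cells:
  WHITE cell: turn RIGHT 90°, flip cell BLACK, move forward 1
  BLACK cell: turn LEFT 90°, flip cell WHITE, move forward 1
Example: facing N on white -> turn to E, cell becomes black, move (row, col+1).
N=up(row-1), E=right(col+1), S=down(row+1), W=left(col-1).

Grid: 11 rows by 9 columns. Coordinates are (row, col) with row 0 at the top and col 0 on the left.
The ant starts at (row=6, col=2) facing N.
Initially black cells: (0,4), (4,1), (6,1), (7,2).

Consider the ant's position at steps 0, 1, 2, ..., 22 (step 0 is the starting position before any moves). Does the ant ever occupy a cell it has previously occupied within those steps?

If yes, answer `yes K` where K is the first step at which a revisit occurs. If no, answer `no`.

Step 1: on WHITE (6,2): turn R to E, flip to black, move to (6,3). |black|=5 — new cell
Step 2: on WHITE (6,3): turn R to S, flip to black, move to (7,3). |black|=6 — new cell
Step 3: on WHITE (7,3): turn R to W, flip to black, move to (7,2). |black|=7 — new cell
Step 4: on BLACK (7,2): turn L to S, flip to white, move to (8,2). |black|=6 — new cell
Step 5: on WHITE (8,2): turn R to W, flip to black, move to (8,1). |black|=7 — new cell
Step 6: on WHITE (8,1): turn R to N, flip to black, move to (7,1). |black|=8 — new cell
Step 7: on WHITE (7,1): turn R to E, flip to black, move to (7,2). |black|=9 — REVISIT

Answer: yes 7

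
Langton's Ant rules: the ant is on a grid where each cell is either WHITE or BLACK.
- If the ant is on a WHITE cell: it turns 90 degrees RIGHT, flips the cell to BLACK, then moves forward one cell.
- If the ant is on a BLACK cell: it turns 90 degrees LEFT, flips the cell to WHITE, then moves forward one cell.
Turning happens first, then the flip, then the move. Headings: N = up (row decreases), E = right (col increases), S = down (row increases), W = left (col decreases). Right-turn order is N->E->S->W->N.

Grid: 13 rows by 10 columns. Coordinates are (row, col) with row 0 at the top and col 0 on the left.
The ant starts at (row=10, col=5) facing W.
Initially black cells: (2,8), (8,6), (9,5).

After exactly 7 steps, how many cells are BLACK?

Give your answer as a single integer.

Step 1: on WHITE (10,5): turn R to N, flip to black, move to (9,5). |black|=4
Step 2: on BLACK (9,5): turn L to W, flip to white, move to (9,4). |black|=3
Step 3: on WHITE (9,4): turn R to N, flip to black, move to (8,4). |black|=4
Step 4: on WHITE (8,4): turn R to E, flip to black, move to (8,5). |black|=5
Step 5: on WHITE (8,5): turn R to S, flip to black, move to (9,5). |black|=6
Step 6: on WHITE (9,5): turn R to W, flip to black, move to (9,4). |black|=7
Step 7: on BLACK (9,4): turn L to S, flip to white, move to (10,4). |black|=6

Answer: 6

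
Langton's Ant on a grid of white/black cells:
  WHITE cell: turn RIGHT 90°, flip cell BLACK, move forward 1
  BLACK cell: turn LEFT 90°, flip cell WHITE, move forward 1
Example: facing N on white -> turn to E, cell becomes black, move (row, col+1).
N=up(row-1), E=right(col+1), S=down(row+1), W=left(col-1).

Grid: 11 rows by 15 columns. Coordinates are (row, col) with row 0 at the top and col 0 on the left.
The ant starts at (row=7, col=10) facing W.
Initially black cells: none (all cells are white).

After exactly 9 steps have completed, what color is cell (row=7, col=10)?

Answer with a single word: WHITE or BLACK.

Answer: BLACK

Derivation:
Step 1: on WHITE (7,10): turn R to N, flip to black, move to (6,10). |black|=1
Step 2: on WHITE (6,10): turn R to E, flip to black, move to (6,11). |black|=2
Step 3: on WHITE (6,11): turn R to S, flip to black, move to (7,11). |black|=3
Step 4: on WHITE (7,11): turn R to W, flip to black, move to (7,10). |black|=4
Step 5: on BLACK (7,10): turn L to S, flip to white, move to (8,10). |black|=3
Step 6: on WHITE (8,10): turn R to W, flip to black, move to (8,9). |black|=4
Step 7: on WHITE (8,9): turn R to N, flip to black, move to (7,9). |black|=5
Step 8: on WHITE (7,9): turn R to E, flip to black, move to (7,10). |black|=6
Step 9: on WHITE (7,10): turn R to S, flip to black, move to (8,10). |black|=7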